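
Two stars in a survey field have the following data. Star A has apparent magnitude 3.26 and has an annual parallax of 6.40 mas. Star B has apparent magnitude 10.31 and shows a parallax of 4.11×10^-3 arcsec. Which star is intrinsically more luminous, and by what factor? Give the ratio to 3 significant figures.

Star A: p = 6.40 mas = 6.40×10^-3″ → d = 1/p = 156.2 pc
Star A: M = m − 5 log₁₀ d + 5 = 3.26 − 5·2.1938 + 5 = -2.709
Star B: d = 1/p = 1/4.11×10^-3″ = 243.3 pc
Star B: M = m − 5 log₁₀ d + 5 = 10.31 − 5·2.3862 + 5 = 3.379
ΔM = M_A − M_B = -2.709 − (3.379) = -6.088; smaller M is more luminous → Star A.
L ratio = 10^(0.4 |ΔM|) = 10^2.435 = 272.5

Star A is more luminous, by a factor of 272.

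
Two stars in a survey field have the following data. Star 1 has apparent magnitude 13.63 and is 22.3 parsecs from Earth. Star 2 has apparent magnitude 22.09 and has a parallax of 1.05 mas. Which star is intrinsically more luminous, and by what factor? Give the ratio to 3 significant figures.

Star 1 is more luminous, by a factor of 1.33.

Star 1: M = m − 5 log₁₀ d + 5 = 13.63 − 5·1.3483 + 5 = 11.888
Star 2: p = 1.05 mas = 1.05×10^-3″ → d = 1/p = 952.4 pc
Star 2: M = m − 5 log₁₀ d + 5 = 22.09 − 5·2.9788 + 5 = 12.196
ΔM = M_1 − M_2 = 11.888 − (12.196) = -0.307; smaller M is more luminous → Star 1.
L ratio = 10^(0.4 |ΔM|) = 10^0.123 = 1.327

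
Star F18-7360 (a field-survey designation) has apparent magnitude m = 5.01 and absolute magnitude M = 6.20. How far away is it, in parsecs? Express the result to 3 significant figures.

d ≈ 5.78 pc

μ = m − M = -1.190
m − M = 5 log₁₀ d − 5
log₁₀ d = (m − M)/5 + 1 = 0.7620
d = 10^0.7620 = 5.781 pc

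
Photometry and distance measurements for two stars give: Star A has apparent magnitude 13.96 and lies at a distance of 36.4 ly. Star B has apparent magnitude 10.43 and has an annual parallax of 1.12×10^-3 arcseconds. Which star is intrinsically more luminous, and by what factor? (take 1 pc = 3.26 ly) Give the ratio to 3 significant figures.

Star B is more luminous, by a factor of 165000.

Star A: d = 36.4 ly / 3.26 = 11.17 pc
Star A: M = m − 5 log₁₀ d + 5 = 13.96 − 5·1.0479 + 5 = 13.721
Star B: d = 1/p = 1/1.12×10^-3″ = 892.9 pc
Star B: M = m − 5 log₁₀ d + 5 = 10.43 − 5·2.9508 + 5 = 0.676
ΔM = M_A − M_B = 13.721 − (0.676) = 13.044; smaller M is more luminous → Star B.
L ratio = 10^(0.4 |ΔM|) = 10^5.218 = 165100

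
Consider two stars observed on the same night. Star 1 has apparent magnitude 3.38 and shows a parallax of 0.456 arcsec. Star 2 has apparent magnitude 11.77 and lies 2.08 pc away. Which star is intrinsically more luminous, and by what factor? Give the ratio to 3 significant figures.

Star 1: d = 1/p = 1/0.456″ = 2.193 pc
Star 1: M = m − 5 log₁₀ d + 5 = 3.38 − 5·0.3410 + 5 = 6.675
Star 2: M = m − 5 log₁₀ d + 5 = 11.77 − 5·0.3181 + 5 = 15.180
ΔM = M_1 − M_2 = 6.675 − (15.180) = -8.505; smaller M is more luminous → Star 1.
L ratio = 10^(0.4 |ΔM|) = 10^3.402 = 2523

Star 1 is more luminous, by a factor of 2520.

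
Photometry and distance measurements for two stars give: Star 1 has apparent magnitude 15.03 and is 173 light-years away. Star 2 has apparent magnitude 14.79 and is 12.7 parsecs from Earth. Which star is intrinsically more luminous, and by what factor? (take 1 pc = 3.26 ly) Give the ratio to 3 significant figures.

Star 1: d = 173 ly / 3.26 = 53.07 pc
Star 1: M = m − 5 log₁₀ d + 5 = 15.03 − 5·1.7248 + 5 = 11.406
Star 2: M = m − 5 log₁₀ d + 5 = 14.79 − 5·1.1038 + 5 = 14.271
ΔM = M_1 − M_2 = 11.406 − (14.271) = -2.865; smaller M is more luminous → Star 1.
L ratio = 10^(0.4 |ΔM|) = 10^1.146 = 14.00

Star 1 is more luminous, by a factor of 14.0.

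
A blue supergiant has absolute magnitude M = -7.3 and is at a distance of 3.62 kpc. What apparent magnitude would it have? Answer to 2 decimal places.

d = 3.62 kpc = 3620 pc
m = M + 5 log₁₀ d − 5 = -7.3 + 5·3.5587 − 5 = 5.494

m ≈ 5.49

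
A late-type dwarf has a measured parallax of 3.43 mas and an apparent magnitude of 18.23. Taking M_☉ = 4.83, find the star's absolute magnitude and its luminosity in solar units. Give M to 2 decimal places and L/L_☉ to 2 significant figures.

M ≈ 10.91; L/L_☉ ≈ 3.7×10^-3

d = 1/p = 1000/3.43 mas = 291.5 pc
M = m − 5 log₁₀ d + 5 = 18.23 − 5·2.4647 + 5 = 10.906
M − M_☉ = 10.906 − 4.83 = 6.076
L/L_☉ = 10^(−0.4 × 6.076) = 3.710×10^-3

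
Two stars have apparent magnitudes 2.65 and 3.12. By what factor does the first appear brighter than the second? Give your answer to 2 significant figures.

1.5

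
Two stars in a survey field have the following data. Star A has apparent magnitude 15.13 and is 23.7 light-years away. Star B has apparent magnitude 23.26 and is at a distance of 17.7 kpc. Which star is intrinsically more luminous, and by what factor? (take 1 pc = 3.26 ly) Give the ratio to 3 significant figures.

Star B is more luminous, by a factor of 3320.

Star A: d = 23.7 ly / 3.26 = 7.270 pc
Star A: M = m − 5 log₁₀ d + 5 = 15.13 − 5·0.8615 + 5 = 15.822
Star B: d = 17.7 kpc = 17700 pc
Star B: M = m − 5 log₁₀ d + 5 = 23.26 − 5·4.2480 + 5 = 7.020
ΔM = M_A − M_B = 15.822 − (7.020) = 8.802; smaller M is more luminous → Star B.
L ratio = 10^(0.4 |ΔM|) = 10^3.521 = 3318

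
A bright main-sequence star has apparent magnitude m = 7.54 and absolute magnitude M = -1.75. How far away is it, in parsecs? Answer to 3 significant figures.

Distance modulus: m − M = 7.54 − (-1.75) = 9.290
m − M = 5 log₁₀ d − 5
log₁₀ d = (m − M)/5 + 1 = 2.8580
d = 10^2.8580 = 721.1 pc

d ≈ 721 pc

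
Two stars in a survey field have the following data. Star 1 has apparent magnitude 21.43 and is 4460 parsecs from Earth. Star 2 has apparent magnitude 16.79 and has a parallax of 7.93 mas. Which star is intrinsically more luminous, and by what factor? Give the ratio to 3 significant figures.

Star 1: M = m − 5 log₁₀ d + 5 = 21.43 − 5·3.6493 + 5 = 8.183
Star 2: p = 7.93 mas = 7.93×10^-3″ → d = 1/p = 126.1 pc
Star 2: M = m − 5 log₁₀ d + 5 = 16.79 − 5·2.1007 + 5 = 11.286
ΔM = M_1 − M_2 = 8.183 − (11.286) = -3.103; smaller M is more luminous → Star 1.
L ratio = 10^(0.4 |ΔM|) = 10^1.241 = 17.43

Star 1 is more luminous, by a factor of 17.4.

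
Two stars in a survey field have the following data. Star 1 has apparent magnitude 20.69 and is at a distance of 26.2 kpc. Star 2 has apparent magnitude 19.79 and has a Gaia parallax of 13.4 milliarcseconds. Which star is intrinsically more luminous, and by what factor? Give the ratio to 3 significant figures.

Star 1 is more luminous, by a factor of 53800.

Star 1: d = 26.2 kpc = 26200 pc
Star 1: M = m − 5 log₁₀ d + 5 = 20.69 − 5·4.4183 + 5 = 3.598
Star 2: p = 13.4 mas = 0.0134″ → d = 1/p = 74.63 pc
Star 2: M = m − 5 log₁₀ d + 5 = 19.79 − 5·1.8729 + 5 = 15.426
ΔM = M_1 − M_2 = 3.598 − (15.426) = -11.827; smaller M is more luminous → Star 1.
L ratio = 10^(0.4 |ΔM|) = 10^4.731 = 53800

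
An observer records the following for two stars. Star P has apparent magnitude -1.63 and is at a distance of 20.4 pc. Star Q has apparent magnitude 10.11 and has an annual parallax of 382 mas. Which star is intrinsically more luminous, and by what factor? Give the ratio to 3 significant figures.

Star P: M = m − 5 log₁₀ d + 5 = -1.63 − 5·1.3096 + 5 = -3.178
Star Q: p = 382 mas = 0.382″ → d = 1/p = 2.618 pc
Star Q: M = m − 5 log₁₀ d + 5 = 10.11 − 5·0.4179 + 5 = 13.020
ΔM = M_P − M_Q = -3.178 − (13.020) = -16.198; smaller M is more luminous → Star P.
L ratio = 10^(0.4 |ΔM|) = 10^6.479 = 3.016×10^6

Star P is more luminous, by a factor of 3.02×10^6.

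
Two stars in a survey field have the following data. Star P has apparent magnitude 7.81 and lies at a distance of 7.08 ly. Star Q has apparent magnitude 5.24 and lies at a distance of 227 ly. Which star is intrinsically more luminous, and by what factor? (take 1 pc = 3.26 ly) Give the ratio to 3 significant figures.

Star Q is more luminous, by a factor of 11000.

Star P: d = 7.08 ly / 3.26 = 2.172 pc
Star P: M = m − 5 log₁₀ d + 5 = 7.81 − 5·0.3368 + 5 = 11.126
Star Q: d = 227 ly / 3.26 = 69.63 pc
Star Q: M = m − 5 log₁₀ d + 5 = 5.24 − 5·1.8428 + 5 = 1.026
ΔM = M_P − M_Q = 11.126 − (1.026) = 10.100; smaller M is more luminous → Star Q.
L ratio = 10^(0.4 |ΔM|) = 10^4.040 = 10960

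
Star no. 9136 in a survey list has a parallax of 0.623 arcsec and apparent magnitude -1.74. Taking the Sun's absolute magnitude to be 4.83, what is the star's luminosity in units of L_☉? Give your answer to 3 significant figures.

L/L_☉ ≈ 10.9

d = 1/p = 1/0.623″ = 1.605 pc
M = m − 5 log₁₀ d + 5 = -1.74 − 5·0.2055 + 5 = 2.232
M − M_☉ = 2.232 − 4.83 = -2.598
L/L_☉ = 10^(−0.4 × -2.598) = 10.94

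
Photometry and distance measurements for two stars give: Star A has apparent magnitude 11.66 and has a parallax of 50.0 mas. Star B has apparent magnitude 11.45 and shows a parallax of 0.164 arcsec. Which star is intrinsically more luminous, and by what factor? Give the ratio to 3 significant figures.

Star A: p = 50.0 mas = 0.0500″ → d = 1/p = 20.00 pc
Star A: M = m − 5 log₁₀ d + 5 = 11.66 − 5·1.3010 + 5 = 10.155
Star B: d = 1/p = 1/0.164″ = 6.098 pc
Star B: M = m − 5 log₁₀ d + 5 = 11.45 − 5·0.7852 + 5 = 12.524
ΔM = M_A − M_B = 10.155 − (12.524) = -2.369; smaller M is more luminous → Star A.
L ratio = 10^(0.4 |ΔM|) = 10^0.948 = 8.866

Star A is more luminous, by a factor of 8.87.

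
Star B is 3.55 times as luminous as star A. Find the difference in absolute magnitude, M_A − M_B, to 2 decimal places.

M_A − M_B ≈ 1.38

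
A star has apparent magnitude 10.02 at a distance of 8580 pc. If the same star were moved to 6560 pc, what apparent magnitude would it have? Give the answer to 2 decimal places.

m ≈ 9.44

Flux ∝ 1/d², so Δm = 5 log₁₀(d₂/d₁) = 5 log₁₀(6560/8580) = -0.583
m₂ = m₁ + Δm = 10.02 + (-0.583) = 9.437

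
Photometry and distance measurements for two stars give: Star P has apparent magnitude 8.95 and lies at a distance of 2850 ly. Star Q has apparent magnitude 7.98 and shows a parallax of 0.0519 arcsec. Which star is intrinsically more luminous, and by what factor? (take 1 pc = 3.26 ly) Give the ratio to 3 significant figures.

Star P: d = 2850 ly / 3.26 = 874.2 pc
Star P: M = m − 5 log₁₀ d + 5 = 8.95 − 5·2.9416 + 5 = -0.758
Star Q: d = 1/p = 1/0.0519″ = 19.27 pc
Star Q: M = m − 5 log₁₀ d + 5 = 7.98 − 5·1.2848 + 5 = 6.556
ΔM = M_P − M_Q = -0.758 − (6.556) = -7.314; smaller M is more luminous → Star P.
L ratio = 10^(0.4 |ΔM|) = 10^2.926 = 842.5

Star P is more luminous, by a factor of 843.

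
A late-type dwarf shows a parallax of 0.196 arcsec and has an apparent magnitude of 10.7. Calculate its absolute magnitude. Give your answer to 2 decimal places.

d = 1/p = 1/0.196″ = 5.102 pc
5 log₁₀(d/10 pc) = 5 log₁₀(5.102) − 5 = -1.461
M = m − 5 log₁₀(d/10) = 10.7 + 1.461 = 12.161

M ≈ 12.16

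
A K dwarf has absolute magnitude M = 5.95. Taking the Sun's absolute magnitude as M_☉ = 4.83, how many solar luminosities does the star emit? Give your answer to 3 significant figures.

L/L_☉ ≈ 0.356

M − M_☉ = 5.95 − 4.83 = 1.120
L/L_☉ = 10^(−0.4 (M − M_☉)) = 10^-0.448 = 0.3565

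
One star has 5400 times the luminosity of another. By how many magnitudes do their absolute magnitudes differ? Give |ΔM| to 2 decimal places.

Pogson: ΔM = −2.5 log₁₀(ratio) = −2.5 log₁₀(5400) = −2.5 × 3.7324 = -9.331

|ΔM| ≈ 9.33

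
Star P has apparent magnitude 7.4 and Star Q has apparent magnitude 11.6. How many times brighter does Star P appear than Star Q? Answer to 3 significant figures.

Magnitude difference = -4.2
Flux ratio = 10^(−0.4 Δm) = 10^(−0.4 × -4.2) = 10^1.680 = 47.86

47.9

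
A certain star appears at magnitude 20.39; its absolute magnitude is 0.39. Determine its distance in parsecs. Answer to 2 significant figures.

Distance modulus: m − M = 20.39 − (0.39) = 20.000
m − M = 5 log₁₀ d − 5
log₁₀ d = (m − M)/5 + 1 = 5.0000
d = 10^5.0000 = 100000 pc

d ≈ 100000 pc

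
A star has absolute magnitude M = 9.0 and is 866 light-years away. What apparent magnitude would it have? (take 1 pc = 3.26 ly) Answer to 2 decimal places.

m ≈ 16.12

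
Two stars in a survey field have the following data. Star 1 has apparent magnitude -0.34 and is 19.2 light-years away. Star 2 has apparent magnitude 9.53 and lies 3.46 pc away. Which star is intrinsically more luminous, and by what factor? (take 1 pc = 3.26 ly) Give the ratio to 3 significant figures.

Star 1 is more luminous, by a factor of 25700.

Star 1: d = 19.2 ly / 3.26 = 5.890 pc
Star 1: M = m − 5 log₁₀ d + 5 = -0.34 − 5·0.7701 + 5 = 0.810
Star 2: M = m − 5 log₁₀ d + 5 = 9.53 − 5·0.5391 + 5 = 11.835
ΔM = M_1 − M_2 = 0.810 − (11.835) = -11.025; smaller M is more luminous → Star 1.
L ratio = 10^(0.4 |ΔM|) = 10^4.410 = 25700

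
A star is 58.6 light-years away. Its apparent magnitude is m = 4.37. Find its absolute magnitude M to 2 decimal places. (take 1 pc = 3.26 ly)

d = 58.6 ly / 3.26 = 17.98 pc
5 log₁₀(d/10 pc) = 5 log₁₀(17.98) − 5 = 1.273
M = m − 5 log₁₀(d/10) = 4.37 − 1.273 = 3.097

M ≈ 3.10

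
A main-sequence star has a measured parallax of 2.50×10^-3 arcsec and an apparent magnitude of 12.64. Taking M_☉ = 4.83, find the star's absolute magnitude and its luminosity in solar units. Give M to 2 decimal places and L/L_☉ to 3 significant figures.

d = 1/p = 1/2.50×10^-3″ = 400.0 pc
M = m − 5 log₁₀ d + 5 = 12.64 − 5·2.6021 + 5 = 4.630
M − M_☉ = 4.630 − 4.83 = -0.200
L/L_☉ = 10^(−0.4 × -0.200) = 1.203

M ≈ 4.63; L/L_☉ ≈ 1.20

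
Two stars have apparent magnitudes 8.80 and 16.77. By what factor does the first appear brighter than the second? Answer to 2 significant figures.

Magnitude difference = -7.97
Flux ratio = 10^(−0.4 Δm) = 10^(−0.4 × -7.97) = 10^3.188 = 1542

1500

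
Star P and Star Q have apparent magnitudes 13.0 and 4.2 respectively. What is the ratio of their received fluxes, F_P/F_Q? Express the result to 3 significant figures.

F_P/F_Q ≈ 3.02×10^-4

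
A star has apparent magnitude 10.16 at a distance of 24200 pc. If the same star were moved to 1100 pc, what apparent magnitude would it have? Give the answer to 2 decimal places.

Flux ∝ 1/d², so Δm = 5 log₁₀(d₂/d₁) = 5 log₁₀(1100/24200) = -6.712
m₂ = m₁ + Δm = 10.16 + (-6.712) = 3.448

m ≈ 3.45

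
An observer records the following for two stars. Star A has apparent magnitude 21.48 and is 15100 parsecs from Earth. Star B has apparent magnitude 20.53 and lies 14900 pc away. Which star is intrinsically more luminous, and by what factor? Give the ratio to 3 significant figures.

Star A: M = m − 5 log₁₀ d + 5 = 21.48 − 5·4.1790 + 5 = 5.585
Star B: M = m − 5 log₁₀ d + 5 = 20.53 − 5·4.1732 + 5 = 4.664
ΔM = M_A − M_B = 5.585 − (4.664) = 0.921; smaller M is more luminous → Star B.
L ratio = 10^(0.4 |ΔM|) = 10^0.368 = 2.336

Star B is more luminous, by a factor of 2.34.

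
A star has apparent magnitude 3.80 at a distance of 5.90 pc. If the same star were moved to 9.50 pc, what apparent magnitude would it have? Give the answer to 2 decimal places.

m ≈ 4.83

Flux ∝ 1/d², so Δm = 5 log₁₀(d₂/d₁) = 5 log₁₀(9.50/5.90) = 1.034
m₂ = m₁ + Δm = 3.80 + (1.034) = 4.834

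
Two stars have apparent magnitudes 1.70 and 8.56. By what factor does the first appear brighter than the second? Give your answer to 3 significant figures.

Δm = 1.70 − (8.56) = -6.86
Flux ratio = 10^(−0.4 Δm) = 10^(−0.4 × -6.86) = 10^2.744 = 554.6

555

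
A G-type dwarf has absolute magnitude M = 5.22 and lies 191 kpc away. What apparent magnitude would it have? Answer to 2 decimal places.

d = 191 kpc = 191000 pc
m = M + 5 log₁₀ d − 5 = 5.22 + 5·5.2810 − 5 = 26.625

m ≈ 26.63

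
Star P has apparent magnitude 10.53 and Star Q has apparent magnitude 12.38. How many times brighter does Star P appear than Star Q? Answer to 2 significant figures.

Δm = 10.53 − (12.38) = -1.85
Flux ratio = 10^(−0.4 Δm) = 10^(−0.4 × -1.85) = 10^0.740 = 5.495

5.5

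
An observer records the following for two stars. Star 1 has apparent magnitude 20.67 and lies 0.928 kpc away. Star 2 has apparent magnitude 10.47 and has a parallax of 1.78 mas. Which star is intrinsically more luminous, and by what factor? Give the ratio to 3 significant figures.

Star 2 is more luminous, by a factor of 4410.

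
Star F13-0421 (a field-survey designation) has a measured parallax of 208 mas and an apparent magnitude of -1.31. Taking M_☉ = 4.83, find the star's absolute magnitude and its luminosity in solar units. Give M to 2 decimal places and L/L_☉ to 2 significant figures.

d = 1/p = 1000/208 mas = 4.808 pc
M = m − 5 log₁₀ d + 5 = -1.31 − 5·0.6819 + 5 = 0.280
M − M_☉ = 0.280 − 4.83 = -4.550
L/L_☉ = 10^(−0.4 × -4.550) = 66.05

M ≈ 0.28; L/L_☉ ≈ 66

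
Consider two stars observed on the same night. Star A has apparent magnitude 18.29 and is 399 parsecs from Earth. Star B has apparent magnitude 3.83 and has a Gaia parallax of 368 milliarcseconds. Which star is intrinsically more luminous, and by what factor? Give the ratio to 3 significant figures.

Star B is more luminous, by a factor of 28.2.

Star A: M = m − 5 log₁₀ d + 5 = 18.29 − 5·2.6010 + 5 = 10.285
Star B: p = 368 mas = 0.368″ → d = 1/p = 2.717 pc
Star B: M = m − 5 log₁₀ d + 5 = 3.83 − 5·0.4342 + 5 = 6.659
ΔM = M_A − M_B = 10.285 − (6.659) = 3.626; smaller M is more luminous → Star B.
L ratio = 10^(0.4 |ΔM|) = 10^1.450 = 28.21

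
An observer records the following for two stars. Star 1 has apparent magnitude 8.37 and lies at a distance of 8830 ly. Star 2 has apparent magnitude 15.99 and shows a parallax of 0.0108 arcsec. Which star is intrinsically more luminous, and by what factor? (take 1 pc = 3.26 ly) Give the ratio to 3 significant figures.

Star 1: d = 8830 ly / 3.26 = 2709 pc
Star 1: M = m − 5 log₁₀ d + 5 = 8.37 − 5·3.4327 + 5 = -3.794
Star 2: d = 1/p = 1/0.0108″ = 92.59 pc
Star 2: M = m − 5 log₁₀ d + 5 = 15.99 − 5·1.9666 + 5 = 11.157
ΔM = M_1 − M_2 = -3.794 − (11.157) = -14.951; smaller M is more luminous → Star 1.
L ratio = 10^(0.4 |ΔM|) = 10^5.980 = 955700

Star 1 is more luminous, by a factor of 956000.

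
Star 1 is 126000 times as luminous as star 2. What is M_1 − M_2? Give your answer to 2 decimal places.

Pogson: ΔM = −2.5 log₁₀(ratio) = −2.5 log₁₀(126000) = −2.5 × 5.1004 = -12.751
Star 1 is brighter, so it has the smaller magnitude: the difference is negative.

M_1 − M_2 ≈ -12.75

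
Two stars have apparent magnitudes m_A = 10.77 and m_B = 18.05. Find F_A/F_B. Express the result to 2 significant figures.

Magnitude difference = -7.28
Flux ratio = 10^(−0.4 Δm) = 10^(−0.4 × -7.28) = 10^2.912 = 816.6

F_A/F_B ≈ 820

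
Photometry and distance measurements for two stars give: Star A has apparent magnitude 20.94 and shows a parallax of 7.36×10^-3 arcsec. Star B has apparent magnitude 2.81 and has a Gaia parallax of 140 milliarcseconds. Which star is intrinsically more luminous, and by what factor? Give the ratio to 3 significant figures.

Star A: d = 1/p = 1/7.36×10^-3″ = 135.9 pc
Star A: M = m − 5 log₁₀ d + 5 = 20.94 − 5·2.1331 + 5 = 15.274
Star B: p = 140 mas = 0.140″ → d = 1/p = 7.143 pc
Star B: M = m − 5 log₁₀ d + 5 = 2.81 − 5·0.8539 + 5 = 3.541
ΔM = M_A − M_B = 15.274 − (3.541) = 11.734; smaller M is more luminous → Star B.
L ratio = 10^(0.4 |ΔM|) = 10^4.693 = 49370

Star B is more luminous, by a factor of 49400.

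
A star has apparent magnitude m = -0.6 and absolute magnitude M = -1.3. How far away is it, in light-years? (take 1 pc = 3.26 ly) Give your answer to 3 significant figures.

Distance modulus: m − M = -0.6 − (-1.3) = 0.700
m − M = 5 log₁₀ d − 5
log₁₀ d = (m − M)/5 + 1 = 1.1400
d = 10^1.1400 = 13.80 pc
= 45.00 ly

d ≈ 45.0 ly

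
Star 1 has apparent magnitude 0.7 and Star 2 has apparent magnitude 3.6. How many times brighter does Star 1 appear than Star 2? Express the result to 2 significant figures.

Magnitude difference = -2.9
Flux ratio = 10^(−0.4 Δm) = 10^(−0.4 × -2.9) = 10^1.160 = 14.45

14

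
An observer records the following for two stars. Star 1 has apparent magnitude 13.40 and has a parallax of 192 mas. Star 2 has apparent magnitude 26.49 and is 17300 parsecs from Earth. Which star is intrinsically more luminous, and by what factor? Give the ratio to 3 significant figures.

Star 2 is more luminous, by a factor of 64.1.

Star 1: p = 192 mas = 0.192″ → d = 1/p = 5.208 pc
Star 1: M = m − 5 log₁₀ d + 5 = 13.40 − 5·0.7167 + 5 = 14.817
Star 2: M = m − 5 log₁₀ d + 5 = 26.49 − 5·4.2380 + 5 = 10.300
ΔM = M_1 − M_2 = 14.817 − (10.300) = 4.517; smaller M is more luminous → Star 2.
L ratio = 10^(0.4 |ΔM|) = 10^1.807 = 64.08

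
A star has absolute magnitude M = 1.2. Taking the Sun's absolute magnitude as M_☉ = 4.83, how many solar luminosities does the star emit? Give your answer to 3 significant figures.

L/L_☉ ≈ 28.3

M − M_☉ = 1.2 − 4.83 = -3.630
L/L_☉ = 10^(−0.4 (M − M_☉)) = 10^1.452 = 28.31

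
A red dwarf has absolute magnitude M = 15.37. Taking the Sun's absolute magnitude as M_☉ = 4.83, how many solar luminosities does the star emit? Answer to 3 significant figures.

M − M_☉ = 15.37 − 4.83 = 10.540
L/L_☉ = 10^(−0.4 (M − M_☉)) = 10^-4.216 = 6.081×10^-5

L/L_☉ ≈ 6.08×10^-5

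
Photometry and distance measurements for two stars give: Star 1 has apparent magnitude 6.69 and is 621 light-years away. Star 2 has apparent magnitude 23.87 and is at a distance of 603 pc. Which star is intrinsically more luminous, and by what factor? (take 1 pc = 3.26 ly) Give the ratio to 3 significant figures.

Star 1: d = 621 ly / 3.26 = 190.5 pc
Star 1: M = m − 5 log₁₀ d + 5 = 6.69 − 5·2.2799 + 5 = 0.291
Star 2: M = m − 5 log₁₀ d + 5 = 23.87 − 5·2.7803 + 5 = 14.968
ΔM = M_1 − M_2 = 0.291 − (14.968) = -14.678; smaller M is more luminous → Star 1.
L ratio = 10^(0.4 |ΔM|) = 10^5.871 = 743200

Star 1 is more luminous, by a factor of 743000.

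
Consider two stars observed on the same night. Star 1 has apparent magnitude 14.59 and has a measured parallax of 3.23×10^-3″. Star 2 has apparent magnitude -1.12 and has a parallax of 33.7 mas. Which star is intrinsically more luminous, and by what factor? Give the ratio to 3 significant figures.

Star 1: d = 1/p = 1/3.23×10^-3″ = 309.6 pc
Star 1: M = m − 5 log₁₀ d + 5 = 14.59 − 5·2.4908 + 5 = 7.136
Star 2: p = 33.7 mas = 0.0337″ → d = 1/p = 29.67 pc
Star 2: M = m − 5 log₁₀ d + 5 = -1.12 − 5·1.4724 + 5 = -3.482
ΔM = M_1 − M_2 = 7.136 − (-3.482) = 10.618; smaller M is more luminous → Star 2.
L ratio = 10^(0.4 |ΔM|) = 10^4.247 = 17670

Star 2 is more luminous, by a factor of 17700.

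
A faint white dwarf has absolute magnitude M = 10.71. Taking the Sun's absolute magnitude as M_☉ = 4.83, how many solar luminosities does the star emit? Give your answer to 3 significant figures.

L/L_☉ ≈ 4.45×10^-3

M − M_☉ = 10.71 − 4.83 = 5.880
L/L_☉ = 10^(−0.4 (M − M_☉)) = 10^-2.352 = 4.446×10^-3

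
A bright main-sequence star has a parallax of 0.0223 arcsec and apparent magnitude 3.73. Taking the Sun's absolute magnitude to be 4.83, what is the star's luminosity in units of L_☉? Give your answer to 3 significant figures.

L/L_☉ ≈ 55.4

d = 1/p = 1/0.0223″ = 44.84 pc
M = m − 5 log₁₀ d + 5 = 3.73 − 5·1.6517 + 5 = 0.472
M − M_☉ = 0.472 − 4.83 = -4.358
L/L_☉ = 10^(−0.4 × -4.358) = 55.38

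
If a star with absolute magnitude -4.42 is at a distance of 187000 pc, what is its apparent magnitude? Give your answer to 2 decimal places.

m ≈ 16.94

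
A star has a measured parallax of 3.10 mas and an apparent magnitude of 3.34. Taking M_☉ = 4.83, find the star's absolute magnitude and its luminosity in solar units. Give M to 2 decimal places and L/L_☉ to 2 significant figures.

d = 1/p = 1000/3.10 mas = 322.6 pc
M = m − 5 log₁₀ d + 5 = 3.34 − 5·2.5086 + 5 = -4.203
M − M_☉ = -4.203 − 4.83 = -9.033
L/L_☉ = 10^(−0.4 × -9.033) = 4105

M ≈ -4.20; L/L_☉ ≈ 4100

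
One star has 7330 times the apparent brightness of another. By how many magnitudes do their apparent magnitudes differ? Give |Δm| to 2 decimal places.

Pogson: Δm = −2.5 log₁₀(ratio) = −2.5 log₁₀(7330) = −2.5 × 3.8651 = -9.663

|Δm| ≈ 9.66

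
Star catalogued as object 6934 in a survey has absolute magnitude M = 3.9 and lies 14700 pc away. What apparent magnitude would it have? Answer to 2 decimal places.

m = M + 5 log₁₀ d − 5 = 3.9 + 5·4.1673 − 5 = 19.737

m ≈ 19.74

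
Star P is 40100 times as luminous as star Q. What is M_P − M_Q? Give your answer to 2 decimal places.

M_P − M_Q ≈ -11.51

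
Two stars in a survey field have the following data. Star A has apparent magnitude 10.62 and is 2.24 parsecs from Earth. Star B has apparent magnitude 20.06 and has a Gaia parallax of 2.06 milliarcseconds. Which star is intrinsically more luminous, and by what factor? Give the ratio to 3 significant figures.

Star A: M = m − 5 log₁₀ d + 5 = 10.62 − 5·0.3502 + 5 = 13.869
Star B: p = 2.06 mas = 2.06×10^-3″ → d = 1/p = 485.4 pc
Star B: M = m − 5 log₁₀ d + 5 = 20.06 − 5·2.6861 + 5 = 11.629
ΔM = M_A − M_B = 13.869 − (11.629) = 2.239; smaller M is more luminous → Star B.
L ratio = 10^(0.4 |ΔM|) = 10^0.896 = 7.866

Star B is more luminous, by a factor of 7.87.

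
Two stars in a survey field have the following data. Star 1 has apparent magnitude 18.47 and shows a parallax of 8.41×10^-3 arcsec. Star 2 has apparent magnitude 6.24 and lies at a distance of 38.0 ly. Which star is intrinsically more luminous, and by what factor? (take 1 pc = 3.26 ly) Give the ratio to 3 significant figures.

Star 1: d = 1/p = 1/8.41×10^-3″ = 118.9 pc
Star 1: M = m − 5 log₁₀ d + 5 = 18.47 − 5·2.0752 + 5 = 13.094
Star 2: d = 38.0 ly / 3.26 = 11.66 pc
Star 2: M = m − 5 log₁₀ d + 5 = 6.24 − 5·1.0666 + 5 = 5.907
ΔM = M_1 − M_2 = 13.094 − (5.907) = 7.187; smaller M is more luminous → Star 2.
L ratio = 10^(0.4 |ΔM|) = 10^2.875 = 749.4

Star 2 is more luminous, by a factor of 749.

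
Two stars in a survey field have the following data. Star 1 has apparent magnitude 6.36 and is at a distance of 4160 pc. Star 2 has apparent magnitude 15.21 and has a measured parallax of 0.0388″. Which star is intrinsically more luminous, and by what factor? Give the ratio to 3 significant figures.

Star 1 is more luminous, by a factor of 9.03×10^7.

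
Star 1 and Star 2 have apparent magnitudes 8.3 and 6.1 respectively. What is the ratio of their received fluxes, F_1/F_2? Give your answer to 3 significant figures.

Magnitude difference = 2.2
Flux ratio = 10^(−0.4 Δm) = 10^(−0.4 × 2.2) = 10^-0.880 = 0.1318

F_1/F_2 ≈ 0.132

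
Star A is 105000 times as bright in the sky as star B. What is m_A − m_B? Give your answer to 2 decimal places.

m_A − m_B ≈ -12.55

Pogson: Δm = −2.5 log₁₀(ratio) = −2.5 log₁₀(105000) = −2.5 × 5.0212 = -12.553
Star A is brighter, so it has the smaller magnitude: the difference is negative.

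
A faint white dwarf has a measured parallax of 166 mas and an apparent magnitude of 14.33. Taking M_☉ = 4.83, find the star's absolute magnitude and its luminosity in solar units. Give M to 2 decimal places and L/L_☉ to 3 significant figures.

M ≈ 15.43; L/L_☉ ≈ 5.75×10^-5

d = 1/p = 1000/166 mas = 6.024 pc
M = m − 5 log₁₀ d + 5 = 14.33 − 5·0.7799 + 5 = 15.431
M − M_☉ = 15.431 − 4.83 = 10.601
L/L_☉ = 10^(−0.4 × 10.601) = 5.752×10^-5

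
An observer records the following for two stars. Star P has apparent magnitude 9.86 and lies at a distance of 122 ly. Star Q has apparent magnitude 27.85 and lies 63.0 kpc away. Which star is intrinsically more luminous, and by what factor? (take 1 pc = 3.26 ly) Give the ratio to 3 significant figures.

Star P is more luminous, by a factor of 5.54.

Star P: d = 122 ly / 3.26 = 37.42 pc
Star P: M = m − 5 log₁₀ d + 5 = 9.86 − 5·1.5731 + 5 = 6.994
Star Q: d = 63.0 kpc = 63000 pc
Star Q: M = m − 5 log₁₀ d + 5 = 27.85 − 5·4.7993 + 5 = 8.853
ΔM = M_P − M_Q = 6.994 − (8.853) = -1.859; smaller M is more luminous → Star P.
L ratio = 10^(0.4 |ΔM|) = 10^0.744 = 5.541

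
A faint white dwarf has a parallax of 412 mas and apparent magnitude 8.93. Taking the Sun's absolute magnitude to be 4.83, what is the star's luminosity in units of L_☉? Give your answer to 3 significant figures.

d = 1/p = 1000/412 mas = 2.427 pc
M = m − 5 log₁₀ d + 5 = 8.93 − 5·0.3851 + 5 = 12.004
M − M_☉ = 12.004 − 4.83 = 7.174
L/L_☉ = 10^(−0.4 × 7.174) = 1.350×10^-3

L/L_☉ ≈ 1.35×10^-3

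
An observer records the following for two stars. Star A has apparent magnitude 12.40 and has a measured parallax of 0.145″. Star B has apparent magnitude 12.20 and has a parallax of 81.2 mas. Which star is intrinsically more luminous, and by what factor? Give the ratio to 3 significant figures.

Star A: d = 1/p = 1/0.145″ = 6.897 pc
Star A: M = m − 5 log₁₀ d + 5 = 12.40 − 5·0.8386 + 5 = 13.207
Star B: p = 81.2 mas = 0.0812″ → d = 1/p = 12.32 pc
Star B: M = m − 5 log₁₀ d + 5 = 12.20 − 5·1.0904 + 5 = 11.748
ΔM = M_A − M_B = 13.207 − (11.748) = 1.459; smaller M is more luminous → Star B.
L ratio = 10^(0.4 |ΔM|) = 10^0.584 = 3.834

Star B is more luminous, by a factor of 3.83.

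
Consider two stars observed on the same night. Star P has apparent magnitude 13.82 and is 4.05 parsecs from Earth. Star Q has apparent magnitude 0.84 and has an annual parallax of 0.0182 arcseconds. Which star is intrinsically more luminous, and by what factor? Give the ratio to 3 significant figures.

Star Q is more luminous, by a factor of 2.86×10^7.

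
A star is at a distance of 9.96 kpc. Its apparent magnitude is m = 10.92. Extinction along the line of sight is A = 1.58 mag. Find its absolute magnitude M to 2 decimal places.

M ≈ -5.65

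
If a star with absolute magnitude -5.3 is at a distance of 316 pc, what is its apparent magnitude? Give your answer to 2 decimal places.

m ≈ 2.20

m = M + 5 log₁₀ d − 5 = -5.3 + 5·2.4997 − 5 = 2.198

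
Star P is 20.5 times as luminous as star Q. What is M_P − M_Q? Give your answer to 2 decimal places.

Pogson: ΔM = −2.5 log₁₀(ratio) = −2.5 log₁₀(20.5) = −2.5 × 1.3118 = -3.279
Star P is brighter, so it has the smaller magnitude: the difference is negative.

M_P − M_Q ≈ -3.28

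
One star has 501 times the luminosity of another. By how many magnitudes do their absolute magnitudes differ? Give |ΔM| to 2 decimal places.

|ΔM| ≈ 6.75

Pogson: ΔM = −2.5 log₁₀(ratio) = −2.5 log₁₀(501) = −2.5 × 2.6998 = -6.750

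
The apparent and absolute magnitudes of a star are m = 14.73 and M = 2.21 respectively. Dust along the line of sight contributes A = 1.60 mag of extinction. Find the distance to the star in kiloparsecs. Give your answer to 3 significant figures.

m − M = 5 log₁₀(d/10 pc) + A  ⇒  14.73 − (2.21) − 1.60 = 5 log₁₀(d/10)
10.920 = 5 log₁₀(d/10)
log₁₀ d = (m − M − A)/5 + 1 = 3.1840
d = 10^3.1840 = 1528 pc
= 1.528 kpc

d ≈ 1.53 kpc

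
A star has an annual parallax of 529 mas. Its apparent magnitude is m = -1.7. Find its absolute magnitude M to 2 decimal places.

M ≈ 1.92

p = 529 mas = 0.529″ → d = 1/p = 1.890 pc
5 log₁₀(d/10 pc) = 5 log₁₀(1.890) − 5 = -3.617
M = m − 5 log₁₀(d/10) = -1.7 + 3.617 = 1.917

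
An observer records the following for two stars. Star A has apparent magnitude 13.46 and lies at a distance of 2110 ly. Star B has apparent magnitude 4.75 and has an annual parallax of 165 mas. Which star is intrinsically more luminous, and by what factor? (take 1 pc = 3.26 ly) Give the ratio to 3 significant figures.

Star A is more luminous, by a factor of 3.74.

Star A: d = 2110 ly / 3.26 = 647.2 pc
Star A: M = m − 5 log₁₀ d + 5 = 13.46 − 5·2.8111 + 5 = 4.405
Star B: p = 165 mas = 0.165″ → d = 1/p = 6.061 pc
Star B: M = m − 5 log₁₀ d + 5 = 4.75 − 5·0.7825 + 5 = 5.837
ΔM = M_A − M_B = 4.405 − (5.837) = -1.433; smaller M is more luminous → Star A.
L ratio = 10^(0.4 |ΔM|) = 10^0.573 = 3.742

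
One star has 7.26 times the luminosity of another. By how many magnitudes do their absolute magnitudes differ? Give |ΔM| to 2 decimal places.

|ΔM| ≈ 2.15

Pogson: ΔM = −2.5 log₁₀(ratio) = −2.5 log₁₀(7.26) = −2.5 × 0.8609 = -2.152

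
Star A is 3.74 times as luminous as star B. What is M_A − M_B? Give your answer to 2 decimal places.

M_A − M_B ≈ -1.43

Pogson: ΔM = −2.5 log₁₀(ratio) = −2.5 log₁₀(3.74) = −2.5 × 0.5729 = -1.432
Star A is brighter, so it has the smaller magnitude: the difference is negative.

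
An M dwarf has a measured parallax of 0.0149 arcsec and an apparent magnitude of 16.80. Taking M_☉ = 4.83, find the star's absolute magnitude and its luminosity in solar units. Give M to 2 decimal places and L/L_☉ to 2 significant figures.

d = 1/p = 1/0.0149″ = 67.11 pc
M = m − 5 log₁₀ d + 5 = 16.80 − 5·1.8268 + 5 = 12.666
M − M_☉ = 12.666 − 4.83 = 7.836
L/L_☉ = 10^(−0.4 × 7.836) = 7.339×10^-4

M ≈ 12.67; L/L_☉ ≈ 7.3×10^-4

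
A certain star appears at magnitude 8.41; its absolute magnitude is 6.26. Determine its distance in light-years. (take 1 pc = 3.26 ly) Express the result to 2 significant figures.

d ≈ 88 ly

Distance modulus: m − M = 8.41 − (6.26) = 2.150
m − M = 5 log₁₀ d − 5
log₁₀ d = (m − M)/5 + 1 = 1.4300
d = 10^1.4300 = 26.92 pc
= 87.74 ly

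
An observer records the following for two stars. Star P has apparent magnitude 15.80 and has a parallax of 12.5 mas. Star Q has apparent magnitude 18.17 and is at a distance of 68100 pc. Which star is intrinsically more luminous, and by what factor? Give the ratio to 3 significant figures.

Star Q is more luminous, by a factor of 81700.

Star P: p = 12.5 mas = 0.0125″ → d = 1/p = 80.00 pc
Star P: M = m − 5 log₁₀ d + 5 = 15.80 − 5·1.9031 + 5 = 11.285
Star Q: M = m − 5 log₁₀ d + 5 = 18.17 − 5·4.8331 + 5 = -0.996
ΔM = M_P − M_Q = 11.285 − (-0.996) = 12.280; smaller M is more luminous → Star Q.
L ratio = 10^(0.4 |ΔM|) = 10^4.912 = 81680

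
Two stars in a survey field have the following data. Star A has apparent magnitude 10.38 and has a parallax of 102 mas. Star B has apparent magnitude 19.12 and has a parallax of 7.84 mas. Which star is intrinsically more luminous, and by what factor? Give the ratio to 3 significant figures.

Star A is more luminous, by a factor of 18.5.

Star A: p = 102 mas = 0.102″ → d = 1/p = 9.804 pc
Star A: M = m − 5 log₁₀ d + 5 = 10.38 − 5·0.9914 + 5 = 10.423
Star B: p = 7.84 mas = 7.84×10^-3″ → d = 1/p = 127.6 pc
Star B: M = m − 5 log₁₀ d + 5 = 19.12 − 5·2.1057 + 5 = 13.592
ΔM = M_A − M_B = 10.423 − (13.592) = -3.169; smaller M is more luminous → Star A.
L ratio = 10^(0.4 |ΔM|) = 10^1.267 = 18.51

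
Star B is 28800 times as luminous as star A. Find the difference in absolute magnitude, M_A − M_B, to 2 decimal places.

Pogson: ΔM = −2.5 log₁₀(ratio) = −2.5 log₁₀(28800) = −2.5 × 4.4594 = -11.148
Star B is brighter so has the smaller magnitude: M_A − M_B is positive.

M_A − M_B ≈ 11.15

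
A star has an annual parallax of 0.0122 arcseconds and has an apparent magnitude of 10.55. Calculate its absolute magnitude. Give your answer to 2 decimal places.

d = 1/p = 1/0.0122″ = 81.97 pc
5 log₁₀(d/10 pc) = 5 log₁₀(81.97) − 5 = 4.568
M = m − 5 log₁₀(d/10) = 10.55 − 4.568 = 5.982

M ≈ 5.98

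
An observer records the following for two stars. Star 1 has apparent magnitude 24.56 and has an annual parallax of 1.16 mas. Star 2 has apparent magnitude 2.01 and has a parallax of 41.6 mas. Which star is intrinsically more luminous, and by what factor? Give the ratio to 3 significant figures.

Star 2 is more luminous, by a factor of 814000.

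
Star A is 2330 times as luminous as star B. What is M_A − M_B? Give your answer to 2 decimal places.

M_A − M_B ≈ -8.42

Pogson: ΔM = −2.5 log₁₀(ratio) = −2.5 log₁₀(2330) = −2.5 × 3.3674 = -8.418
Star A is brighter, so it has the smaller magnitude: the difference is negative.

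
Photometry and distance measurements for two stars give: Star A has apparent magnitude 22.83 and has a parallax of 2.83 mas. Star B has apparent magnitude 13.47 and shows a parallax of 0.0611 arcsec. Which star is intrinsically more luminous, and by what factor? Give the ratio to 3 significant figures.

Star B is more luminous, by a factor of 11.9.

Star A: p = 2.83 mas = 2.83×10^-3″ → d = 1/p = 353.4 pc
Star A: M = m − 5 log₁₀ d + 5 = 22.83 − 5·2.5482 + 5 = 15.089
Star B: d = 1/p = 1/0.0611″ = 16.37 pc
Star B: M = m − 5 log₁₀ d + 5 = 13.47 − 5·1.2140 + 5 = 12.400
ΔM = M_A − M_B = 15.089 − (12.400) = 2.689; smaller M is more luminous → Star B.
L ratio = 10^(0.4 |ΔM|) = 10^1.075 = 11.90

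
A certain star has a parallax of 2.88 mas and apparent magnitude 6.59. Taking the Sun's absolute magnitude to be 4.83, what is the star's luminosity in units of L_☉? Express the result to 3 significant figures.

d = 1/p = 1000/2.88 mas = 347.2 pc
M = m − 5 log₁₀ d + 5 = 6.59 − 5·2.5406 + 5 = -1.113
M − M_☉ = -1.113 − 4.83 = -5.943
L/L_☉ = 10^(−0.4 × -5.943) = 238.3

L/L_☉ ≈ 238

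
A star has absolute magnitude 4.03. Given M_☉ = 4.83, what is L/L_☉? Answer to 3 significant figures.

M − M_☉ = 4.03 − 4.83 = -0.800
L/L_☉ = 10^(−0.4 (M − M_☉)) = 10^0.320 = 2.089

L/L_☉ ≈ 2.09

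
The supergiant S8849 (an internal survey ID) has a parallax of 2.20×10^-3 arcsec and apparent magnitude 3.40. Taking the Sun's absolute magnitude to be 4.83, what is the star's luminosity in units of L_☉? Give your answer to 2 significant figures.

d = 1/p = 1/2.20×10^-3″ = 454.5 pc
M = m − 5 log₁₀ d + 5 = 3.40 − 5·2.6576 + 5 = -4.888
M − M_☉ = -4.888 − 4.83 = -9.718
L/L_☉ = 10^(−0.4 × -9.718) = 7712

L/L_☉ ≈ 7700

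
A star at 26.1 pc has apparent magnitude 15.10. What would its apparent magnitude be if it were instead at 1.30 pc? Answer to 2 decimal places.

m ≈ 8.59

Flux ∝ 1/d², so Δm = 5 log₁₀(d₂/d₁) = 5 log₁₀(1.30/26.1) = -6.513
m₂ = m₁ + Δm = 15.10 + (-6.513) = 8.587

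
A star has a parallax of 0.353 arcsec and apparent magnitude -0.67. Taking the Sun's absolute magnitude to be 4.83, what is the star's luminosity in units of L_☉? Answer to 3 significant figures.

L/L_☉ ≈ 12.7

d = 1/p = 1/0.353″ = 2.833 pc
M = m − 5 log₁₀ d + 5 = -0.67 − 5·0.4522 + 5 = 2.069
M − M_☉ = 2.069 − 4.83 = -2.761
L/L_☉ = 10^(−0.4 × -2.761) = 12.72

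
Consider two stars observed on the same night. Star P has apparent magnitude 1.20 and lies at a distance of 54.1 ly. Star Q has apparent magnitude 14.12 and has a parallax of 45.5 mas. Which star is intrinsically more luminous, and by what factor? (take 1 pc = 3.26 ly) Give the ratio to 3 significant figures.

Star P: d = 54.1 ly / 3.26 = 16.60 pc
Star P: M = m − 5 log₁₀ d + 5 = 1.20 − 5·1.2200 + 5 = 0.100
Star Q: p = 45.5 mas = 0.0455″ → d = 1/p = 21.98 pc
Star Q: M = m − 5 log₁₀ d + 5 = 14.12 − 5·1.3420 + 5 = 12.410
ΔM = M_P − M_Q = 0.100 − (12.410) = -12.310; smaller M is more luminous → Star P.
L ratio = 10^(0.4 |ΔM|) = 10^4.924 = 83940

Star P is more luminous, by a factor of 83900.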